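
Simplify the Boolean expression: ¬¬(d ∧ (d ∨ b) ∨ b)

¬¬(d ∧ (d ∨ b) ∨ b)
= ¬¬(d ∨ b)
= d ∨ b

d ∨ b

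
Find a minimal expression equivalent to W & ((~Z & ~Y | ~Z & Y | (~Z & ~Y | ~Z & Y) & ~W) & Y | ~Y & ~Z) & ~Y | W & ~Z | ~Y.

W & ~Z | ~Y

W & ((~Z & ~Y | ~Z & Y | (~Z & ~Y | ~Z & Y) & ~W) & Y | ~Y & ~Z) & ~Y | W & ~Z | ~Y
= W & ((~Z & ~Y | ~Z & Y) & Y | ~Y & ~Z) & ~Y | W & ~Z | ~Y
= W & (~Z & Y | ~Y & ~Z) & ~Y | W & ~Z | ~Y
= W & ~Z & ~Y | W & ~Z | ~Y
= W & ~Z | ~Y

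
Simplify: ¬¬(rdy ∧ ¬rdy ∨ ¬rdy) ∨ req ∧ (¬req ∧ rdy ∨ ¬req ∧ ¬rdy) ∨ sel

¬¬(rdy ∧ ¬rdy ∨ ¬rdy) ∨ req ∧ (¬req ∧ rdy ∨ ¬req ∧ ¬rdy) ∨ sel
= ¬¬(rdy ∧ ¬rdy ∨ ¬rdy) ∨ req ∧ ¬req ∨ sel
= ¬¬¬rdy ∨ req ∧ ¬req ∨ sel
= ¬¬¬rdy ∨ sel
= ¬rdy ∨ sel

¬rdy ∨ sel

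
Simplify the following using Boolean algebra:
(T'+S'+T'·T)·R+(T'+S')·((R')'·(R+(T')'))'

T'+S'

(T'+S'+T'·T)·R+(T'+S')·((R')'·(R+(T')'))'
= (T'+S'+T'·T)·R+(T'+S')·((R')'·(R+T))'   — double negation
= (T'+S'+T'·T)·R+(T'+S')·(R·(R+T))'   — double negation
= (T'+S'+T'·T)·R+(T'+S')·R'   — absorption
= (T'+S')·R+(T'+S')·R'   — complement / identity
= T'+S'   — distribution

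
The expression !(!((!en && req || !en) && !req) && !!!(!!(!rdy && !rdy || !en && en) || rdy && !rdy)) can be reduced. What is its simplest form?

!en && !req || !rdy

!(!((!en && req || !en) && !req) && !!!(!!(!rdy && !rdy || !en && en) || rdy && !rdy))
= !(!((!en && req || !en) && !req) && !(!!(!rdy && !rdy || !en && en) || rdy && !rdy))
= !(!((!en && req || !en) && !req) && !(!!(!rdy && !rdy) || rdy && !rdy))
= (!en && req || !en) && !req || !!(!rdy && !rdy) || rdy && !rdy
= (!en && req || !en) && !req || !rdy && !rdy || rdy && !rdy
= !en && !req || !rdy && !rdy || rdy && !rdy
= !en && !req || !rdy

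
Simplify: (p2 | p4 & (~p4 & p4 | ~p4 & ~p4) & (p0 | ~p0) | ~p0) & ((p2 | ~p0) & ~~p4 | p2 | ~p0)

p2 | ~p0

(p2 | p4 & (~p4 & p4 | ~p4 & ~p4) & (p0 | ~p0) | ~p0) & ((p2 | ~p0) & ~~p4 | p2 | ~p0)
= (p2 | p4 & (~p4 & p4 | ~p4 & ~p4) & (p0 | ~p0) | ~p0) & ((p2 | ~p0) & p4 | p2 | ~p0)   — double negation
= (p2 | p4 & (~p4 & p4 | ~p4 & ~p4) | ~p0) & ((p2 | ~p0) & p4 | p2 | ~p0)   — complement / identity
= (p2 | p4 & ~p4 | ~p0) & ((p2 | ~p0) & p4 | p2 | ~p0)   — distribution
= (p2 | p4 & ~p4 | ~p0) & (p2 | ~p0)   — absorption
= (p2 | ~p0) & (p2 | ~p0)   — complement / identity
= p2 | ~p0   — idempotence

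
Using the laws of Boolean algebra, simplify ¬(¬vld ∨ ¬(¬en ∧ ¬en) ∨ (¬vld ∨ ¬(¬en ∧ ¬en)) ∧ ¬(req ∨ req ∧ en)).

vld ∧ ¬en

¬(¬vld ∨ ¬(¬en ∧ ¬en) ∨ (¬vld ∨ ¬(¬en ∧ ¬en)) ∧ ¬(req ∨ req ∧ en))
= ¬(¬vld ∨ ¬(¬en ∧ ¬en) ∨ (¬vld ∨ ¬(¬en ∧ ¬en)) ∧ ¬req)   (absorption)
= ¬(¬vld ∨ ¬(¬en ∧ ¬en))   (absorption)
= ¬(¬vld ∨ ¬¬en)   (idempotence)
= vld ∧ ¬en   (De Morgan)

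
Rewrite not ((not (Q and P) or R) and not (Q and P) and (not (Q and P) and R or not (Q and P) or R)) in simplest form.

Q and P

not ((not (Q and P) or R) and not (Q and P) and (not (Q and P) and R or not (Q and P) or R))
= not (not (Q and P) and (not (Q and P) and R or not (Q and P) or R))   (absorption)
= not (not (Q and P) and (not (Q and P) or R))   (absorption)
= not not (Q and P)   (absorption)
= Q and P   (double negation)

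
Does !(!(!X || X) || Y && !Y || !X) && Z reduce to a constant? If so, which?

!(!(!X || X) || Y && !Y || !X) && Z
= !(!(!X || X) || !X) && Z   [complement / identity]
= (!X || X) && X && Z   [De Morgan]
= X && Z   [complement / identity]
This depends on X, Z, so it is not a constant.

no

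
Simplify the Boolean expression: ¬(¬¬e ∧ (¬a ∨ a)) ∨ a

¬e ∨ a

¬(¬¬e ∧ (¬a ∨ a)) ∨ a
= ¬¬¬e ∨ a   — complement / identity
= ¬e ∨ a   — double negation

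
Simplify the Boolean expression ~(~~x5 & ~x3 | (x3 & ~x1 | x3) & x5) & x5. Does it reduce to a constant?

0

~(~~x5 & ~x3 | (x3 & ~x1 | x3) & x5) & x5
= ~(x5 & ~x3 | (x3 & ~x1 | x3) & x5) & x5
= ~(x5 & ~x3 | x3 & x5) & x5
= ~x5 & x5
= 0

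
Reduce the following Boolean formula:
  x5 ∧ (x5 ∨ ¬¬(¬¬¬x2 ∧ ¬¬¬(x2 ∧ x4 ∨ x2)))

x5

x5 ∧ (x5 ∨ ¬¬(¬¬¬x2 ∧ ¬¬¬(x2 ∧ x4 ∨ x2)))
= x5 ∧ (x5 ∨ ¬(¬¬x2 ∨ ¬¬(x2 ∧ x4 ∨ x2)))
= x5 ∧ (x5 ∨ ¬x2 ∧ ¬(x2 ∧ x4 ∨ x2))
= x5 ∧ (x5 ∨ ¬x2 ∧ ¬x2)
= x5 ∧ (x5 ∨ ¬x2)
= x5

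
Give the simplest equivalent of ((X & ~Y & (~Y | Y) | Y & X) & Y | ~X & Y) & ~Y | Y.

Y

((X & ~Y & (~Y | Y) | Y & X) & Y | ~X & Y) & ~Y | Y
= ((X & ~Y | Y & X) & Y | ~X & Y) & ~Y | Y
= (X & Y | ~X & Y) & ~Y | Y
= Y & ~Y | Y
= Y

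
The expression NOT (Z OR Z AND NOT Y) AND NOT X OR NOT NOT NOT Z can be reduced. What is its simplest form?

NOT (Z OR Z AND NOT Y) AND NOT X OR NOT NOT NOT Z
= NOT Z AND NOT X OR NOT NOT NOT Z   (absorption)
= NOT Z AND NOT X OR NOT Z   (double negation)
= NOT Z   (absorption)

NOT Z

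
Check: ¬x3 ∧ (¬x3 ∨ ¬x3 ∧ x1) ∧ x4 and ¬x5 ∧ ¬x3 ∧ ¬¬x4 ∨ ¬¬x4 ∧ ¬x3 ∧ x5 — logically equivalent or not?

Yes

E1: ¬x3 ∧ (¬x3 ∨ ¬x3 ∧ x1) ∧ x4
    = ¬x3 ∧ ¬x3 ∧ x4   [absorption]
    = ¬x3 ∧ x4   [idempotence]
E2: ¬x5 ∧ ¬x3 ∧ ¬¬x4 ∨ ¬¬x4 ∧ ¬x3 ∧ x5
    = (¬x5 ∧ ¬x3 ∨ ¬x3 ∧ x5) ∧ ¬¬x4   [distribution]
    = (¬x5 ∧ ¬x3 ∨ ¬x3 ∧ x5) ∧ x4   [double negation]
    = ¬x3 ∧ x4   [distribution]
Both reduce to ¬x3 ∧ x4, so they are equivalent.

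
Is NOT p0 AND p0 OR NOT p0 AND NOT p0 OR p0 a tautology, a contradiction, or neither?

NOT p0 AND p0 OR NOT p0 AND NOT p0 OR p0
= NOT p0 OR p0   — distribution
= TRUE   — complement

tautology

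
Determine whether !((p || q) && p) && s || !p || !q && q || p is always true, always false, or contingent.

!((p || q) && p) && s || !p || !q && q || p
= !p && s || !p || !q && q || p
= !p && s || !p || p
= !p || p
= true

always true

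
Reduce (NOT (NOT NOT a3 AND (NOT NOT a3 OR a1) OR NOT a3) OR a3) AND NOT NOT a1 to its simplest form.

a3 AND a1

(NOT (NOT NOT a3 AND (NOT NOT a3 OR a1) OR NOT a3) OR a3) AND NOT NOT a1
= (NOT (NOT NOT a3 OR NOT a3) OR a3) AND NOT NOT a1   [absorption]
= (NOT a3 AND a3 OR a3) AND NOT NOT a1   [De Morgan]
= a3 AND NOT NOT a1   [complement / identity]
= a3 AND a1   [double negation]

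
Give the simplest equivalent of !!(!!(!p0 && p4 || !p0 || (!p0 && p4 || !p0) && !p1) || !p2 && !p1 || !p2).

!p0 || !p2

!!(!!(!p0 && p4 || !p0 || (!p0 && p4 || !p0) && !p1) || !p2 && !p1 || !p2)
= !!(!!(!p0 && p4 || !p0) || !p2 && !p1 || !p2)   (absorption)
= !!(!!(!p0 && p4 || !p0) || !p2)   (absorption)
= !!(!p0 && p4 || !p0) || !p2   (double negation)
= !!!p0 || !p2   (absorption)
= !p0 || !p2   (double negation)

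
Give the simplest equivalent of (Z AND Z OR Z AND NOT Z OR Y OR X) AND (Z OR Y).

(Z AND Z OR Z AND NOT Z OR Y OR X) AND (Z OR Y)
= ((Z OR NOT Z) AND Z OR Y OR X) AND (Z OR Y)
= (Z OR Y OR X) AND (Z OR Y)
= Z OR Y

Z OR Y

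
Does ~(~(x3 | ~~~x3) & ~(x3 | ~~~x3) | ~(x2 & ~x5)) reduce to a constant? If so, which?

~(~(x3 | ~~~x3) & ~(x3 | ~~~x3) | ~(x2 & ~x5))
= ~(~(x3 | ~~~x3) | ~(x2 & ~x5))
= ~(~(x3 | ~x3) | ~(x2 & ~x5))
= (x3 | ~x3) & x2 & ~x5
= x2 & ~x5
This depends on x2, x5, so it is not a constant.

no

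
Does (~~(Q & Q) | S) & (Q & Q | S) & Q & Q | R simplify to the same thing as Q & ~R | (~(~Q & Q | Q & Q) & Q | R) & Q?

No

E1: (~~(Q & Q) | S) & (Q & Q | S) & Q & Q | R
    = (Q & Q | S) & (Q & Q | S) & Q & Q | R
    = (Q & Q | S) & Q & Q | R
    = Q & Q | R
    = Q | R
E2: Q & ~R | (~(~Q & Q | Q & Q) & Q | R) & Q
    = Q & ~R | (~Q & Q | R) & Q
    = Q & ~R | R & Q
    = Q
These differ: at Q=0, R=1, S=1, E1 = 1 but E2 = 0.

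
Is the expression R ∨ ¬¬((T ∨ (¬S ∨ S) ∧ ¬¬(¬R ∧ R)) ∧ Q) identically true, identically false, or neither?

R ∨ ¬¬((T ∨ (¬S ∨ S) ∧ ¬¬(¬R ∧ R)) ∧ Q)
= R ∨ ¬¬((T ∨ ¬¬(¬R ∧ R)) ∧ Q)   — complement / identity
= R ∨ (T ∨ ¬¬(¬R ∧ R)) ∧ Q   — double negation
= R ∨ (T ∨ ¬R ∧ R) ∧ Q   — double negation
= R ∨ T ∧ Q   — complement / identity
This depends on Q, R, T, so it is not a constant.

neither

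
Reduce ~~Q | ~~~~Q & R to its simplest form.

Q

~~Q | ~~~~Q & R
= ~~Q | ~~Q & R   [double negation]
= Q | ~~Q & R   [double negation]
= Q | Q & R   [double negation]
= Q   [absorption]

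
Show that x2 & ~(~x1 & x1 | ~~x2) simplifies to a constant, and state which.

x2 & ~(~x1 & x1 | ~~x2)
= x2 & ~(~x1 & x1 | x2)   (double negation)
= x2 & ~x2   (complement / identity)
= 0   (complement)

0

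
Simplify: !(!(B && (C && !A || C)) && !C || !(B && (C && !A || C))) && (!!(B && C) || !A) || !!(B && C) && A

!(!(B && (C && !A || C)) && !C || !(B && (C && !A || C))) && (!!(B && C) || !A) || !!(B && C) && A
= !!(B && (C && !A || C)) && (!!(B && C) || !A) || !!(B && C) && A
= !!(B && C) && (!!(B && C) || !A) || !!(B && C) && A
= !!(B && C) || !!(B && C) && A
= !!(B && C)
= B && C

B && C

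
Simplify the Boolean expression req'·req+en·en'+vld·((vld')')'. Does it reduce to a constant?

req'·req+en·en'+vld·((vld')')'
= en·en'+vld·((vld')')'   — complement / identity
= vld·((vld')')'   — complement / identity
= vld·vld'   — double negation
= 0   — complement

0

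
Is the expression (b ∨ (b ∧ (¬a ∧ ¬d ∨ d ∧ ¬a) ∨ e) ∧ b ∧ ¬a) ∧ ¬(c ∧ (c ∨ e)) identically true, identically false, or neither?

(b ∨ (b ∧ (¬a ∧ ¬d ∨ d ∧ ¬a) ∨ e) ∧ b ∧ ¬a) ∧ ¬(c ∧ (c ∨ e))
= (b ∨ (b ∧ (¬a ∧ ¬d ∨ d ∧ ¬a) ∨ e) ∧ b ∧ ¬a) ∧ ¬c   (absorption)
= (b ∨ (b ∧ ¬a ∨ e) ∧ b ∧ ¬a) ∧ ¬c   (distribution)
= (b ∨ b ∧ ¬a) ∧ ¬c   (absorption)
= b ∧ ¬c   (absorption)
This depends on b, c, so it is not a constant.

neither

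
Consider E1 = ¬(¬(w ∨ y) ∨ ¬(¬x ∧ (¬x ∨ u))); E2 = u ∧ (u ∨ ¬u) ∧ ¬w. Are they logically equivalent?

No

E1: ¬(¬(w ∨ y) ∨ ¬(¬x ∧ (¬x ∨ u)))
    = ¬(¬(w ∨ y) ∨ ¬¬x)
    = (w ∨ y) ∧ ¬x
E2: u ∧ (u ∨ ¬u) ∧ ¬w
    = u ∧ ¬w
These differ: at u=1, w=1, x=0, y=1, E1 = 1 but E2 = 0.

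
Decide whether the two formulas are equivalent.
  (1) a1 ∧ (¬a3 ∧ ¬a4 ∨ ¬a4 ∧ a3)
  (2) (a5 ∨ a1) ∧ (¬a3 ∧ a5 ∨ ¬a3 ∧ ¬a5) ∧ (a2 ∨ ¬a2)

No

E1: a1 ∧ (¬a3 ∧ ¬a4 ∨ ¬a4 ∧ a3)
    = a1 ∧ ¬a4   (distribution)
E2: (a5 ∨ a1) ∧ (¬a3 ∧ a5 ∨ ¬a3 ∧ ¬a5) ∧ (a2 ∨ ¬a2)
    = (a5 ∨ a1) ∧ (¬a3 ∧ a5 ∨ ¬a3 ∧ ¬a5)   (complement / identity)
    = (a5 ∨ a1) ∧ ¬a3   (distribution)
These differ: at a1=0, a2=0, a3=0, a4=0, a5=1, E1 = 0 but E2 = 1.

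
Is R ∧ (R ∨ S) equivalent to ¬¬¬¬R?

Yes

E1: R ∧ (R ∨ S)
    = R
E2: ¬¬¬¬R
    = ¬¬R
    = R
Both reduce to R, so they are equivalent.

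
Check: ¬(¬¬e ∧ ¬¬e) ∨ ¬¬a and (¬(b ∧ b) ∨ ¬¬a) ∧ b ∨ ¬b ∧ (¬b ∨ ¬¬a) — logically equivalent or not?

E1: ¬(¬¬e ∧ ¬¬e) ∨ ¬¬a
    = ¬(¬¬e ∧ ¬¬e) ∨ a   — double negation
    = ¬¬¬e ∨ a   — idempotence
    = ¬e ∨ a   — double negation
E2: (¬(b ∧ b) ∨ ¬¬a) ∧ b ∨ ¬b ∧ (¬b ∨ ¬¬a)
    = (¬b ∨ ¬¬a) ∧ b ∨ ¬b ∧ (¬b ∨ ¬¬a)   — idempotence
    = ¬b ∨ ¬¬a   — distribution
    = ¬b ∨ a   — double negation
These differ: at a=0, b=0, e=1, E1 = 0 but E2 = 1.

No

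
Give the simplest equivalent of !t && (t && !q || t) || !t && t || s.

!t && (t && !q || t) || !t && t || s
= (t && !q || t || t) && !t || s   — distribution
= (t || t) && !t || s   — absorption
= t && !t || s   — idempotence
= s   — complement / identity

s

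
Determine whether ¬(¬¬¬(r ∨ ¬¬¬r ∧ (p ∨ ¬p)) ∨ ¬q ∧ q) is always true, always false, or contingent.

¬(¬¬¬(r ∨ ¬¬¬r ∧ (p ∨ ¬p)) ∨ ¬q ∧ q)
= ¬(¬¬¬(r ∨ ¬r ∧ (p ∨ ¬p)) ∨ ¬q ∧ q)
= ¬¬¬¬(r ∨ ¬r ∧ (p ∨ ¬p))
= ¬¬(r ∨ ¬r ∧ (p ∨ ¬p))
= ¬¬(r ∨ ¬r)
= r ∨ ¬r
= True

always true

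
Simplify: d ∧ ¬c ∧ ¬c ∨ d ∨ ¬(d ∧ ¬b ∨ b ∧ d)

True

d ∧ ¬c ∧ ¬c ∨ d ∨ ¬(d ∧ ¬b ∨ b ∧ d)
= d ∧ ¬c ∨ d ∨ ¬(d ∧ ¬b ∨ b ∧ d)   [idempotence]
= d ∨ ¬(d ∧ ¬b ∨ b ∧ d)   [absorption]
= d ∨ ¬d   [distribution]
= True   [complement]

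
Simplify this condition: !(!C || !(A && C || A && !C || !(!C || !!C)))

C && A

!(!C || !(A && C || A && !C || !(!C || !!C)))
= !(!C || !(A && C || A && !C || C && !C))   [De Morgan]
= !(!C || !(A && C || A && !C))   [complement / identity]
= !(!C || !A)   [distribution]
= C && A   [De Morgan]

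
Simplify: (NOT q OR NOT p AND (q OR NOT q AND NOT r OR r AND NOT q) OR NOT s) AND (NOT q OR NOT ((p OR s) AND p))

(NOT q OR NOT p AND (q OR NOT q AND NOT r OR r AND NOT q) OR NOT s) AND (NOT q OR NOT ((p OR s) AND p))
= (NOT q OR NOT p AND (q OR NOT q) OR NOT s) AND (NOT q OR NOT ((p OR s) AND p))   (distribution)
= (NOT q OR NOT p AND (q OR NOT q) OR NOT s) AND (NOT q OR NOT p)   (absorption)
= (NOT q OR NOT p OR NOT s) AND (NOT q OR NOT p)   (complement / identity)
= NOT q OR NOT p   (absorption)

NOT q OR NOT p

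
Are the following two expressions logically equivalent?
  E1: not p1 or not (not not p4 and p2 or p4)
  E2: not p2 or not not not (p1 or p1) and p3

E1: not p1 or not (not not p4 and p2 or p4)
    = not p1 or not (p4 and p2 or p4)   (double negation)
    = not p1 or not p4   (absorption)
E2: not p2 or not not not (p1 or p1) and p3
    = not p2 or not (p1 or p1) and p3   (double negation)
    = not p2 or not p1 and p3   (idempotence)
These differ: at p1=1, p2=1, p3=0, p4=0, E1 = 1 but E2 = 0.

No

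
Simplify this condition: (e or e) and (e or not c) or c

e or c

(e or e) and (e or not c) or c
= e and (e or not c) or c   — idempotence
= e or c   — absorption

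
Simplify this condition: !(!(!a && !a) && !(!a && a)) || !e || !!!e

!(!(!a && !a) && !(!a && a)) || !e || !!!e
= !a && !a || !a && a || !e || !!!e
= !a && !a || !a && a || !e || !e
= !a && !a || !a && a || !e
= !a || !e

!a || !e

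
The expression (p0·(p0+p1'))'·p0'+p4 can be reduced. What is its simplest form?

p0'+p4

(p0·(p0+p1'))'·p0'+p4
= p0'·p0'+p4   [absorption]
= p0'+p4   [idempotence]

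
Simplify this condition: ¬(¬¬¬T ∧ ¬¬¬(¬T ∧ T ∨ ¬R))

T ∨ ¬R

¬(¬¬¬T ∧ ¬¬¬(¬T ∧ T ∨ ¬R))
= ¬(¬¬¬T ∧ ¬¬¬¬R)   — complement / identity
= ¬(¬T ∧ ¬¬¬¬R)   — double negation
= T ∨ ¬¬¬R   — De Morgan
= T ∨ ¬R   — double negation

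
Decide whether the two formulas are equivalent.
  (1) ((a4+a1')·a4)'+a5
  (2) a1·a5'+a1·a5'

No

E1: ((a4+a1')·a4)'+a5
    = a4'+a5   (absorption)
E2: a1·a5'+a1·a5'
    = a1·a5'   (idempotence)
These differ: at a1=0, a4=0, a5=1, E1 = 1 but E2 = 0.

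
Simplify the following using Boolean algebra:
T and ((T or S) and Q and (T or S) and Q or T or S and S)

T

T and ((T or S) and Q and (T or S) and Q or T or S and S)
= T and ((T or S) and Q or T or S and S)   [idempotence]
= T and ((T or S) and Q or T or S)   [idempotence]
= T and (T or S)   [absorption]
= T   [absorption]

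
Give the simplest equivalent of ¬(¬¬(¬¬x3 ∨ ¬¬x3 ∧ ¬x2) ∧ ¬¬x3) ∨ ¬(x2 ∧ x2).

¬x3 ∨ ¬x2

¬(¬¬(¬¬x3 ∨ ¬¬x3 ∧ ¬x2) ∧ ¬¬x3) ∨ ¬(x2 ∧ x2)
= ¬(¬¬¬¬x3 ∧ ¬¬x3) ∨ ¬(x2 ∧ x2)   [absorption]
= ¬(¬¬x3 ∧ ¬¬x3) ∨ ¬(x2 ∧ x2)   [double negation]
= ¬x3 ∨ ¬x3 ∨ ¬(x2 ∧ x2)   [De Morgan]
= ¬x3 ∨ ¬(x2 ∧ x2)   [idempotence]
= ¬x3 ∨ ¬x2   [idempotence]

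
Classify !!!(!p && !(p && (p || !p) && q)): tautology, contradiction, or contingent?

!!!(!p && !(p && (p || !p) && q))
= !!!(!p && !(p && q))   (complement / identity)
= !!(p || p && q)   (De Morgan)
= !!p   (absorption)
= p   (double negation)
This depends on p, so it is not a constant.

contingent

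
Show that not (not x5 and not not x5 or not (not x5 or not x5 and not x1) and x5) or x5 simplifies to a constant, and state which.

True

not (not x5 and not not x5 or not (not x5 or not x5 and not x1) and x5) or x5
= not (not x5 and not not x5 or not not x5 and x5) or x5   [absorption]
= not not not x5 or x5   [distribution]
= not x5 or x5   [double negation]
= True   [complement]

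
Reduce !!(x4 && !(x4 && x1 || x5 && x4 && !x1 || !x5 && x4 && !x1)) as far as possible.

!!(x4 && !(x4 && x1 || x5 && x4 && !x1 || !x5 && x4 && !x1))
= !!(x4 && !(x4 && x1 || x4 && !x1))   (distribution)
= !!(x4 && !x4)   (distribution)
= x4 && !x4   (double negation)
= false   (complement)

false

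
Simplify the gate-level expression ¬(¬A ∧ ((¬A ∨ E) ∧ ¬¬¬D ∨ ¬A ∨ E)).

¬(¬A ∧ ((¬A ∨ E) ∧ ¬¬¬D ∨ ¬A ∨ E))
= ¬(¬A ∧ ((¬A ∨ E) ∧ ¬D ∨ ¬A ∨ E))   — double negation
= ¬(¬A ∧ (¬A ∨ E))   — absorption
= ¬¬A   — absorption
= A   — double negation

A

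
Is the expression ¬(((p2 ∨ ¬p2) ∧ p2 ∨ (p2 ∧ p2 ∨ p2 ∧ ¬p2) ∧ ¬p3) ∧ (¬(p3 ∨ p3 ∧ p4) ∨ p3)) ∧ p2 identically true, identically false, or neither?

identically false

¬(((p2 ∨ ¬p2) ∧ p2 ∨ (p2 ∧ p2 ∨ p2 ∧ ¬p2) ∧ ¬p3) ∧ (¬(p3 ∨ p3 ∧ p4) ∨ p3)) ∧ p2
= ¬(((p2 ∨ ¬p2) ∧ p2 ∨ (p2 ∨ ¬p2) ∧ p2 ∧ ¬p3) ∧ (¬(p3 ∨ p3 ∧ p4) ∨ p3)) ∧ p2   (distribution)
= ¬(((p2 ∨ ¬p2) ∧ p2 ∨ (p2 ∨ ¬p2) ∧ p2 ∧ ¬p3) ∧ (¬p3 ∨ p3)) ∧ p2   (absorption)
= ¬((p2 ∨ ¬p2) ∧ p2 ∨ (p2 ∨ ¬p2) ∧ p2 ∧ ¬p3) ∧ p2   (complement / identity)
= ¬((p2 ∨ ¬p2) ∧ p2) ∧ p2   (absorption)
= ¬p2 ∧ p2   (complement / identity)
= False   (complement)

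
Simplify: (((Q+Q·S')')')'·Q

(((Q+Q·S')')')'·Q
= ((Q')')'·Q   [absorption]
= Q'·Q   [double negation]
= 0   [complement]

0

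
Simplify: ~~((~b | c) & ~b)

~~((~b | c) & ~b)
= ~~~b   — absorption
= ~b   — double negation

~b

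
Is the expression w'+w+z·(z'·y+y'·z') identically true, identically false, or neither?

identically true

w'+w+z·(z'·y+y'·z')
= w'+w+z·z'   [distribution]
= w'+w   [complement / identity]
= 1   [complement]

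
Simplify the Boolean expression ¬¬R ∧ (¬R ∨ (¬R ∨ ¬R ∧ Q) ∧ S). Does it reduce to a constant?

¬¬R ∧ (¬R ∨ (¬R ∨ ¬R ∧ Q) ∧ S)
= ¬¬R ∧ (¬R ∨ ¬R ∧ S)   [absorption]
= R ∧ (¬R ∨ ¬R ∧ S)   [double negation]
= R ∧ ¬R   [absorption]
= False   [complement]

False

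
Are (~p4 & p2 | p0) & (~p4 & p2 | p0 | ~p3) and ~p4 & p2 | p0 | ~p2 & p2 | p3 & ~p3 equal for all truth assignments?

Yes

E1: (~p4 & p2 | p0) & (~p4 & p2 | p0 | ~p3)
    = ~p4 & p2 | p0   [absorption]
E2: ~p4 & p2 | p0 | ~p2 & p2 | p3 & ~p3
    = ~p4 & p2 | p0 | ~p2 & p2   [complement / identity]
    = ~p4 & p2 | p0   [complement / identity]
Both reduce to ~p4 & p2 | p0, so they are equivalent.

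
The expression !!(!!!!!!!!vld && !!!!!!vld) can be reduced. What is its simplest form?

!!(!!!!!!!!vld && !!!!!!vld)
= !(!!!!!!!vld || !!!!!vld)   [De Morgan]
= !(!!!!!vld || !!!!!vld)   [double negation]
= !!!!vld && !!!!vld   [De Morgan]
= !!!!vld   [idempotence]
= !!vld   [double negation]
= vld   [double negation]

vld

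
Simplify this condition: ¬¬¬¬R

R

¬¬¬¬R
= ¬¬R   (double negation)
= R   (double negation)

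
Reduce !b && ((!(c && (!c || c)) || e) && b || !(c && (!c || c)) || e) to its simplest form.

!b && (!c || e)

!b && ((!(c && (!c || c)) || e) && b || !(c && (!c || c)) || e)
= !b && (!(c && (!c || c)) || e)   — absorption
= !b && (!c || e)   — complement / identity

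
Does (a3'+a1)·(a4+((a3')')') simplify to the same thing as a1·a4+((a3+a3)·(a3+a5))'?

Yes

E1: (a3'+a1)·(a4+((a3')')')
    = (a3'+a1)·(a4+a3')   — double negation
    = a1·a4+a3'   — distribution
E2: a1·a4+((a3+a3)·(a3+a5))'
    = a1·a4+(a3·a5+a3)'   — distribution
    = a1·a4+a3'   — absorption
Both reduce to a1·a4+a3', so they are equivalent.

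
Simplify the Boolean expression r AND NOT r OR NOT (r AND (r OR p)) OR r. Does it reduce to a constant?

r AND NOT r OR NOT (r AND (r OR p)) OR r
= NOT (r AND (r OR p)) OR r   — complement / identity
= NOT r OR r   — absorption
= TRUE   — complement

TRUE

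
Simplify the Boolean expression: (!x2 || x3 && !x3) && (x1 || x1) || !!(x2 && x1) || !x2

(!x2 || x3 && !x3) && (x1 || x1) || !!(x2 && x1) || !x2
= (!x2 || x3 && !x3) && x1 || !!(x2 && x1) || !x2
= (!x2 || x3 && !x3) && x1 || x2 && x1 || !x2
= !x2 && x1 || x2 && x1 || !x2
= x1 || !x2

x1 || !x2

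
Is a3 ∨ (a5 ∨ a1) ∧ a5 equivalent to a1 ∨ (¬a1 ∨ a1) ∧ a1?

E1: a3 ∨ (a5 ∨ a1) ∧ a5
    = a3 ∨ a5   (absorption)
E2: a1 ∨ (¬a1 ∨ a1) ∧ a1
    = a1 ∨ a1   (complement / identity)
    = a1   (idempotence)
These differ: at a1=0, a3=0, a5=1, E1 = 1 but E2 = 0.

No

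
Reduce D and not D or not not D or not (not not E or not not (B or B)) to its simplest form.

D or not E and not B

D and not D or not not D or not (not not E or not not (B or B))
= D and not D or not not D or not (not not E or not not B)
= not not D or not (not not E or not not B)
= D or not (not not E or not not B)
= D or not E and not B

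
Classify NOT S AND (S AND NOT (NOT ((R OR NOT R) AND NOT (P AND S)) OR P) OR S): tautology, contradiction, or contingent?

NOT S AND (S AND NOT (NOT ((R OR NOT R) AND NOT (P AND S)) OR P) OR S)
= NOT S AND (S AND NOT (NOT NOT (P AND S) OR P) OR S)   (complement / identity)
= NOT S AND (S AND NOT (P AND S OR P) OR S)   (double negation)
= NOT S AND (S AND NOT P OR S)   (absorption)
= NOT S AND S   (absorption)
= FALSE   (complement)

contradiction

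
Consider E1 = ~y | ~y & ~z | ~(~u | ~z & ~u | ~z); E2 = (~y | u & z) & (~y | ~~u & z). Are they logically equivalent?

E1: ~y | ~y & ~z | ~(~u | ~z & ~u | ~z)
    = ~y | ~(~u | ~z & ~u | ~z)   — absorption
    = ~y | ~(~u | ~z)   — absorption
    = ~y | u & z   — De Morgan
E2: (~y | u & z) & (~y | ~~u & z)
    = (~y | u & z) & (~y | u & z)   — double negation
    = ~y | u & z   — idempotence
Both reduce to ~y | u & z, so they are equivalent.

Yes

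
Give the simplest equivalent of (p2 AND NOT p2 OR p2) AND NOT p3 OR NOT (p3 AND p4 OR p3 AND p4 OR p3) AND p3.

p2 AND NOT p3

(p2 AND NOT p2 OR p2) AND NOT p3 OR NOT (p3 AND p4 OR p3 AND p4 OR p3) AND p3
= (p2 AND NOT p2 OR p2) AND NOT p3 OR NOT (p3 AND p4 OR p3) AND p3   (idempotence)
= (p2 AND NOT p2 OR p2) AND NOT p3 OR NOT p3 AND p3   (absorption)
= p2 AND NOT p3 OR NOT p3 AND p3   (complement / identity)
= p2 AND NOT p3   (complement / identity)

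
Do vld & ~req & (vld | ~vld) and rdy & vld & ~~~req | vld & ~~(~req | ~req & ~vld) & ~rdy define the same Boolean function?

E1: vld & ~req & (vld | ~vld)
    = vld & ~req   — complement / identity
E2: rdy & vld & ~~~req | vld & ~~(~req | ~req & ~vld) & ~rdy
    = rdy & vld & ~~~req | vld & ~~~req & ~rdy   — absorption
    = vld & ~~~req   — distribution
    = vld & ~req   — double negation
Both reduce to vld & ~req, so they are equivalent.

Yes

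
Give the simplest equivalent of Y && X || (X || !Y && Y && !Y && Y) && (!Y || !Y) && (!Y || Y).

Y && X || (X || !Y && Y && !Y && Y) && (!Y || !Y) && (!Y || Y)
= Y && X || (X || !Y && Y && !Y && Y) && (!Y || !Y && Y)
= Y && X || (X || !Y && Y) && (!Y || !Y && Y)
= Y && X || !Y && Y || X && !Y
= Y && X || X && !Y
= X

X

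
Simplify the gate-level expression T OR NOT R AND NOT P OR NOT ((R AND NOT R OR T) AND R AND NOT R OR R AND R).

T OR NOT R

T OR NOT R AND NOT P OR NOT ((R AND NOT R OR T) AND R AND NOT R OR R AND R)
= T OR NOT R AND NOT P OR NOT (R AND NOT R OR R AND R)   [absorption]
= T OR NOT R AND NOT P OR NOT R   [distribution]
= T OR NOT R   [absorption]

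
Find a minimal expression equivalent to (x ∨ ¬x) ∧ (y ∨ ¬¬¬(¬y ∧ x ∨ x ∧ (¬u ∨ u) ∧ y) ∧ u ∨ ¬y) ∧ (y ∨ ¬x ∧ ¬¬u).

(x ∨ ¬x) ∧ (y ∨ ¬¬¬(¬y ∧ x ∨ x ∧ (¬u ∨ u) ∧ y) ∧ u ∨ ¬y) ∧ (y ∨ ¬x ∧ ¬¬u)
= (x ∨ ¬x) ∧ (y ∨ ¬¬¬(¬y ∧ x ∨ x ∧ y) ∧ u ∨ ¬y) ∧ (y ∨ ¬x ∧ ¬¬u)   (complement / identity)
= (x ∨ ¬x) ∧ (y ∨ ¬¬¬x ∧ u ∨ ¬y) ∧ (y ∨ ¬x ∧ ¬¬u)   (distribution)
= (y ∨ ¬¬¬x ∧ u ∨ ¬y) ∧ (y ∨ ¬x ∧ ¬¬u)   (complement / identity)
= (y ∨ ¬x ∧ u ∨ ¬y) ∧ (y ∨ ¬x ∧ ¬¬u)   (double negation)
= (y ∨ ¬x ∧ u ∨ ¬y) ∧ (y ∨ ¬x ∧ u)   (double negation)
= y ∨ ¬x ∧ u   (absorption)

y ∨ ¬x ∧ u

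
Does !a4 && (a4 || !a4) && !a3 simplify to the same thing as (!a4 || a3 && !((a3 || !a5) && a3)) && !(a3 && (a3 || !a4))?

E1: !a4 && (a4 || !a4) && !a3
    = !a4 && !a3
E2: (!a4 || a3 && !((a3 || !a5) && a3)) && !(a3 && (a3 || !a4))
    = (!a4 || a3 && !a3) && !(a3 && (a3 || !a4))
    = !a4 && !(a3 && (a3 || !a4))
    = !a4 && !a3
Both reduce to !a4 && !a3, so they are equivalent.

Yes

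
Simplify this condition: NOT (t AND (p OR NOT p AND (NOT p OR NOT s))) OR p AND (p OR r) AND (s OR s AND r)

NOT t OR p AND s

NOT (t AND (p OR NOT p AND (NOT p OR NOT s))) OR p AND (p OR r) AND (s OR s AND r)
= NOT (t AND (p OR NOT p AND (NOT p OR NOT s))) OR p AND (s OR s AND r)   — absorption
= NOT (t AND (p OR NOT p)) OR p AND (s OR s AND r)   — absorption
= NOT t OR p AND (s OR s AND r)   — complement / identity
= NOT t OR p AND s   — absorption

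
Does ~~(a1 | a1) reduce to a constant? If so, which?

no

~~(a1 | a1)
= a1 | a1   — double negation
= a1   — idempotence
This depends on a1, so it is not a constant.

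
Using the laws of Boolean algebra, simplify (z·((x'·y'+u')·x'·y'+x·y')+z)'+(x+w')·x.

(z·((x'·y'+u')·x'·y'+x·y')+z)'+(x+w')·x
= (z·(x'·y'+x·y')+z)'+(x+w')·x
= (z·y'+z)'+(x+w')·x
= (z·y'+z)'+x
= z'+x

z'+x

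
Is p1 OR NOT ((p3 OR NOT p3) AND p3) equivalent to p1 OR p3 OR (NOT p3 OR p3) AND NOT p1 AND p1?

E1: p1 OR NOT ((p3 OR NOT p3) AND p3)
    = p1 OR NOT p3
E2: p1 OR p3 OR (NOT p3 OR p3) AND NOT p1 AND p1
    = p1 OR p3 OR NOT p1 AND p1
    = p1 OR p3
These differ: at p1=0, p3=0, E1 = 1 but E2 = 0.

No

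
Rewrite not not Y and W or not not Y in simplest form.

Y

not not Y and W or not not Y
= not not Y   [absorption]
= Y   [double negation]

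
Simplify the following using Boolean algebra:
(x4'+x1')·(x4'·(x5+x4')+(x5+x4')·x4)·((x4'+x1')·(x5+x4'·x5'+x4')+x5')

x4'+x1'·x5

(x4'+x1')·(x4'·(x5+x4')+(x5+x4')·x4)·((x4'+x1')·(x5+x4'·x5'+x4')+x5')
= (x4'+x1')·(x4'·(x5+x4')+(x5+x4')·x4)·((x4'+x1')·(x5+x4')+x5')   — absorption
= (x4'+x1')·(x5+x4')·((x4'+x1')·(x5+x4')+x5')   — distribution
= (x4'+x1')·(x5+x4')   — absorption
= x4'+x1'·x5   — distribution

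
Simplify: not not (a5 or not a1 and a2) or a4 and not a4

not not (a5 or not a1 and a2) or a4 and not a4
= not not (a5 or not a1 and a2)   [complement / identity]
= a5 or not a1 and a2   [double negation]

a5 or not a1 and a2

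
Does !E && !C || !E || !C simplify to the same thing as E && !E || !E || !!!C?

Yes

E1: !E && !C || !E || !C
    = !E || !C   [absorption]
E2: E && !E || !E || !!!C
    = !E || !!!C   [complement / identity]
    = !E || !C   [double negation]
Both reduce to !E || !C, so they are equivalent.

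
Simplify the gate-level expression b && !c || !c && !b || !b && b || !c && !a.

!c

b && !c || !c && !b || !b && b || !c && !a
= b && !c || !c && !b || !c && !a
= !c || !c && !a
= !c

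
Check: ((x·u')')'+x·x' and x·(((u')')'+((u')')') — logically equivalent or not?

E1: ((x·u')')'+x·x'
    = x·u'+x·x'   — double negation
    = x·u'   — complement / identity
E2: x·(((u')')'+((u')')')
    = x·((u')')'   — idempotence
    = x·u'   — double negation
Both reduce to x·u', so they are equivalent.

Yes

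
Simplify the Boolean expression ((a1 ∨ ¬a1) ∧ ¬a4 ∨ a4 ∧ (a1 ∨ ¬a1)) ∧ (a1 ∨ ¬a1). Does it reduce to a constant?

((a1 ∨ ¬a1) ∧ ¬a4 ∨ a4 ∧ (a1 ∨ ¬a1)) ∧ (a1 ∨ ¬a1)
= (a1 ∨ ¬a1) ∧ (a1 ∨ ¬a1)   [distribution]
= a1 ∨ ¬a1   [idempotence]
= True   [complement]

True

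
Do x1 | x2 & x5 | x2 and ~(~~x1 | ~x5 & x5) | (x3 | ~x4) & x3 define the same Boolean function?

No

E1: x1 | x2 & x5 | x2
    = x1 | x2
E2: ~(~~x1 | ~x5 & x5) | (x3 | ~x4) & x3
    = ~(x1 | ~x5 & x5) | (x3 | ~x4) & x3
    = ~x1 | (x3 | ~x4) & x3
    = ~x1 | x3
These differ: at x1=1, x2=0, x3=0, x4=0, x5=0, E1 = 1 but E2 = 0.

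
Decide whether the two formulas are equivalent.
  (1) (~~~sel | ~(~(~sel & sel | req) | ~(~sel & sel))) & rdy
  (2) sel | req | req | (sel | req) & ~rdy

E1: (~~~sel | ~(~(~sel & sel | req) | ~(~sel & sel))) & rdy
    = (~~~sel | (~sel & sel | req) & ~sel & sel) & rdy   (De Morgan)
    = (~~~sel | ~sel & sel) & rdy   (absorption)
    = ~~~sel & rdy   (complement / identity)
    = ~sel & rdy   (double negation)
E2: sel | req | req | (sel | req) & ~rdy
    = sel | req | (sel | req) & ~rdy   (idempotence)
    = sel | req   (absorption)
These differ: at rdy=0, req=0, sel=1, E1 = 0 but E2 = 1.

No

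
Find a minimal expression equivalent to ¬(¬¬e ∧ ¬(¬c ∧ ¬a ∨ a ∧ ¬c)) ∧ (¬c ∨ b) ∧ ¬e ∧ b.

¬(¬¬e ∧ ¬(¬c ∧ ¬a ∨ a ∧ ¬c)) ∧ (¬c ∨ b) ∧ ¬e ∧ b
= ¬(¬¬e ∧ ¬¬c) ∧ (¬c ∨ b) ∧ ¬e ∧ b   (distribution)
= (¬e ∨ ¬c) ∧ (¬c ∨ b) ∧ ¬e ∧ b   (De Morgan)
= (¬e ∧ b ∨ ¬c) ∧ ¬e ∧ b   (distribution)
= ¬e ∧ b   (absorption)

¬e ∧ b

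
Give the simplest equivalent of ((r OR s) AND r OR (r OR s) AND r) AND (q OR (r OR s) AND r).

r

((r OR s) AND r OR (r OR s) AND r) AND (q OR (r OR s) AND r)
= (r OR s) AND r OR (r OR s) AND r AND q   [distribution]
= (r OR s) AND r   [absorption]
= r   [absorption]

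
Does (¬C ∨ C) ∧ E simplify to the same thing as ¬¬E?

E1: (¬C ∨ C) ∧ E
    = E   [complement / identity]
E2: ¬¬E
    = E   [double negation]
Both reduce to E, so they are equivalent.

Yes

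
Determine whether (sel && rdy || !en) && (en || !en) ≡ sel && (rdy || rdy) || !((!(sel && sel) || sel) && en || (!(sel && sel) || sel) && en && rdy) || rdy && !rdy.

E1: (sel && rdy || !en) && (en || !en)
    = sel && rdy || !en   [complement / identity]
E2: sel && (rdy || rdy) || !((!(sel && sel) || sel) && en || (!(sel && sel) || sel) && en && rdy) || rdy && !rdy
    = sel && (rdy || rdy) || !((!(sel && sel) || sel) && en || (!(sel && sel) || sel) && en && rdy)   [complement / identity]
    = sel && (rdy || rdy) || !((!(sel && sel) || sel) && en)   [absorption]
    = sel && (rdy || rdy) || !((!sel || sel) && en)   [idempotence]
    = sel && (rdy || rdy) || !en   [complement / identity]
    = sel && rdy || !en   [idempotence]
Both reduce to sel && rdy || !en, so they are equivalent.

Yes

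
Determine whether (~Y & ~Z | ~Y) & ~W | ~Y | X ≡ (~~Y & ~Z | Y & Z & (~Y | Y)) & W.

No

E1: (~Y & ~Z | ~Y) & ~W | ~Y | X
    = ~Y & ~W | ~Y | X   (absorption)
    = ~Y | X   (absorption)
E2: (~~Y & ~Z | Y & Z & (~Y | Y)) & W
    = (~~Y & ~Z | Y & Z) & W   (complement / identity)
    = (Y & ~Z | Y & Z) & W   (double negation)
    = Y & W   (distribution)
These differ: at W=0, X=1, Y=0, Z=0, E1 = 1 but E2 = 0.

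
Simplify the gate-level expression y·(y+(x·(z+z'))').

y·(y+(x·(z+z'))')
= y·(y+x')   (complement / identity)
= y   (absorption)

y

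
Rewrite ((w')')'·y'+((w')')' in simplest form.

((w')')'·y'+((w')')'
= ((w')')'   [absorption]
= w'   [double negation]

w'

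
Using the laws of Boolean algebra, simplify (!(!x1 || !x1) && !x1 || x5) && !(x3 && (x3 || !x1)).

x5 && !x3

(!(!x1 || !x1) && !x1 || x5) && !(x3 && (x3 || !x1))
= (!!x1 && !x1 || x5) && !(x3 && (x3 || !x1))   (idempotence)
= (!!x1 && !x1 || x5) && !x3   (absorption)
= (x1 && !x1 || x5) && !x3   (double negation)
= x5 && !x3   (complement / identity)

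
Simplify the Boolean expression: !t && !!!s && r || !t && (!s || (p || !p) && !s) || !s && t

!t && !!!s && r || !t && (!s || (p || !p) && !s) || !s && t
= !t && !s && r || !t && (!s || (p || !p) && !s) || !s && t   (double negation)
= !t && !s && r || !t && (!s || !s) || !s && t   (complement / identity)
= !t && !s && r || !t && !s || !s && t   (idempotence)
= !t && !s || !s && t   (absorption)
= !s   (distribution)

!s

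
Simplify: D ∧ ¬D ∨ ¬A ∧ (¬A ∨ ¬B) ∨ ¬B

¬A ∨ ¬B

D ∧ ¬D ∨ ¬A ∧ (¬A ∨ ¬B) ∨ ¬B
= D ∧ ¬D ∨ ¬A ∨ ¬B   [absorption]
= ¬A ∨ ¬B   [complement / identity]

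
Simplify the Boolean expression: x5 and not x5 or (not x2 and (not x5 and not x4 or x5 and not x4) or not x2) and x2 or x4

x5 and not x5 or (not x2 and (not x5 and not x4 or x5 and not x4) or not x2) and x2 or x4
= x5 and not x5 or (not x2 and not x4 or not x2) and x2 or x4   (distribution)
= (not x2 and not x4 or not x2) and x2 or x4   (complement / identity)
= not x2 and x2 or x4   (absorption)
= x4   (complement / identity)

x4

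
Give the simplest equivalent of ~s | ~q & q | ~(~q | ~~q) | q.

~s | q

~s | ~q & q | ~(~q | ~~q) | q
= ~s | ~q & q | q & ~q | q   — De Morgan
= ~s | ~q & q | q   — complement / identity
= ~s | q   — complement / identity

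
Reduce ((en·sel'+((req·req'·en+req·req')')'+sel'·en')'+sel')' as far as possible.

0

((en·sel'+((req·req'·en+req·req')')'+sel'·en')'+sel')'
= ((en·sel'+((req·req')')'+sel'·en')'+sel')'
= ((en·sel'+req·req'+sel'·en')'+sel')'
= ((en·sel'+sel'·en')'+sel')'
= ((sel')'+sel')'
= sel'·sel
= 0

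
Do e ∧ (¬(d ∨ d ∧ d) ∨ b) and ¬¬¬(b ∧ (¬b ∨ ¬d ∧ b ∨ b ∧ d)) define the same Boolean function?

E1: e ∧ (¬(d ∨ d ∧ d) ∨ b)
    = e ∧ (¬(d ∨ d) ∨ b)   (idempotence)
    = e ∧ (¬d ∨ b)   (idempotence)
E2: ¬¬¬(b ∧ (¬b ∨ ¬d ∧ b ∨ b ∧ d))
    = ¬(b ∧ (¬b ∨ ¬d ∧ b ∨ b ∧ d))   (double negation)
    = ¬(b ∧ (¬b ∨ b))   (distribution)
    = ¬b   (complement / identity)
These differ: at b=0, d=0, e=0, E1 = 0 but E2 = 1.

No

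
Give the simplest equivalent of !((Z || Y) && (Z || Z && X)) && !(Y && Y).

!Z && !Y

!((Z || Y) && (Z || Z && X)) && !(Y && Y)
= !((Z || Y) && Z) && !(Y && Y)
= !Z && !(Y && Y)
= !Z && !Y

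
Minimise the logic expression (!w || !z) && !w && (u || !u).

!w

(!w || !z) && !w && (u || !u)
= !w && (u || !u)
= !w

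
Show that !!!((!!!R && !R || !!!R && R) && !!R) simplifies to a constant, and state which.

!!!((!!!R && !R || !!!R && R) && !!R)
= !!!(!!!R && !!R)   [distribution]
= !!!(!R && !!R)   [double negation]
= !(!R && !!R)   [double negation]
= R || !R   [De Morgan]
= true   [complement]

true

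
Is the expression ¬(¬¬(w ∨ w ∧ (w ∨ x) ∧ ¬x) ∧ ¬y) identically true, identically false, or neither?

neither

¬(¬¬(w ∨ w ∧ (w ∨ x) ∧ ¬x) ∧ ¬y)
= ¬(¬¬(w ∨ w ∧ ¬x) ∧ ¬y)   — absorption
= ¬(w ∨ w ∧ ¬x) ∨ y   — De Morgan
= ¬w ∨ y   — absorption
This depends on w, y, so it is not a constant.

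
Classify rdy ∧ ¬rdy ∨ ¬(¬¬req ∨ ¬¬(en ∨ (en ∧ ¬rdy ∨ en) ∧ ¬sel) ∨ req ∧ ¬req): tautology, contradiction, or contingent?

contingent

rdy ∧ ¬rdy ∨ ¬(¬¬req ∨ ¬¬(en ∨ (en ∧ ¬rdy ∨ en) ∧ ¬sel) ∨ req ∧ ¬req)
= rdy ∧ ¬rdy ∨ ¬(¬¬req ∨ ¬¬(en ∨ en ∧ ¬sel) ∨ req ∧ ¬req)   (absorption)
= rdy ∧ ¬rdy ∨ ¬(¬¬req ∨ ¬¬en ∨ req ∧ ¬req)   (absorption)
= rdy ∧ ¬rdy ∨ ¬(¬¬req ∨ ¬¬en)   (complement / identity)
= ¬(¬¬req ∨ ¬¬en)   (complement / identity)
= ¬req ∧ ¬en   (De Morgan)
This depends on en, req, so it is not a constant.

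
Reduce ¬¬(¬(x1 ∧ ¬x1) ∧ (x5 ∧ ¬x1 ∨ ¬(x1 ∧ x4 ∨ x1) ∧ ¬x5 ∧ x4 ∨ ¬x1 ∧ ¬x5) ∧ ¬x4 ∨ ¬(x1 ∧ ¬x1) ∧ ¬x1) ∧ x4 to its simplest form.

¬x1 ∧ x4

¬¬(¬(x1 ∧ ¬x1) ∧ (x5 ∧ ¬x1 ∨ ¬(x1 ∧ x4 ∨ x1) ∧ ¬x5 ∧ x4 ∨ ¬x1 ∧ ¬x5) ∧ ¬x4 ∨ ¬(x1 ∧ ¬x1) ∧ ¬x1) ∧ x4
= ¬¬(¬(x1 ∧ ¬x1) ∧ (x5 ∧ ¬x1 ∨ ¬x1 ∧ ¬x5 ∧ x4 ∨ ¬x1 ∧ ¬x5) ∧ ¬x4 ∨ ¬(x1 ∧ ¬x1) ∧ ¬x1) ∧ x4   (absorption)
= ¬¬(¬(x1 ∧ ¬x1) ∧ (x5 ∧ ¬x1 ∨ ¬x1 ∧ ¬x5) ∧ ¬x4 ∨ ¬(x1 ∧ ¬x1) ∧ ¬x1) ∧ x4   (absorption)
= ¬¬(¬(x1 ∧ ¬x1) ∧ ¬x1 ∧ ¬x4 ∨ ¬(x1 ∧ ¬x1) ∧ ¬x1) ∧ x4   (distribution)
= ¬¬(¬(x1 ∧ ¬x1) ∧ ¬x1) ∧ x4   (absorption)
= ¬(x1 ∧ ¬x1 ∨ x1) ∧ x4   (De Morgan)
= ¬x1 ∧ x4   (complement / identity)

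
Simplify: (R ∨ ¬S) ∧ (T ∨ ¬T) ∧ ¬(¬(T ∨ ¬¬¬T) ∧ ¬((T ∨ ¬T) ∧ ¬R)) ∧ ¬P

(R ∨ ¬S) ∧ ¬P

(R ∨ ¬S) ∧ (T ∨ ¬T) ∧ ¬(¬(T ∨ ¬¬¬T) ∧ ¬((T ∨ ¬T) ∧ ¬R)) ∧ ¬P
= (R ∨ ¬S) ∧ (T ∨ ¬T) ∧ (T ∨ ¬¬¬T ∨ (T ∨ ¬T) ∧ ¬R) ∧ ¬P   — De Morgan
= (R ∨ ¬S) ∧ (T ∨ ¬T) ∧ (T ∨ ¬T ∨ (T ∨ ¬T) ∧ ¬R) ∧ ¬P   — double negation
= (R ∨ ¬S) ∧ (T ∨ ¬T) ∧ (T ∨ ¬T) ∧ ¬P   — absorption
= (R ∨ ¬S) ∧ (T ∨ ¬T) ∧ ¬P   — idempotence
= (R ∨ ¬S) ∧ ¬P   — complement / identity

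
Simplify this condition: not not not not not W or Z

not W or Z

not not not not not W or Z
= not not not W or Z   (double negation)
= not W or Z   (double negation)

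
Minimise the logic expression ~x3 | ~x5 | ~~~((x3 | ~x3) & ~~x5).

~x3 | ~x5 | ~~~((x3 | ~x3) & ~~x5)
= ~x3 | ~x5 | ~~~~~x5   [complement / identity]
= ~x3 | ~x5 | ~~~x5   [double negation]
= ~x3 | ~x5 | ~x5   [double negation]
= ~x3 | ~x5   [idempotence]

~x3 | ~x5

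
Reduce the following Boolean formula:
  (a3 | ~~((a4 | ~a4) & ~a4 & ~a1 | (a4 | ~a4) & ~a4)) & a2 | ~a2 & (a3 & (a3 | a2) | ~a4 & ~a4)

(a3 | ~~((a4 | ~a4) & ~a4 & ~a1 | (a4 | ~a4) & ~a4)) & a2 | ~a2 & (a3 & (a3 | a2) | ~a4 & ~a4)
= (a3 | ~~((a4 | ~a4) & ~a4)) & a2 | ~a2 & (a3 & (a3 | a2) | ~a4 & ~a4)   [absorption]
= (a3 | ~~((a4 | ~a4) & ~a4)) & a2 | ~a2 & (a3 | ~a4 & ~a4)   [absorption]
= (a3 | ~~~a4) & a2 | ~a2 & (a3 | ~a4 & ~a4)   [complement / identity]
= (a3 | ~~~a4) & a2 | ~a2 & (a3 | ~a4)   [idempotence]
= (a3 | ~a4) & a2 | ~a2 & (a3 | ~a4)   [double negation]
= a3 | ~a4   [distribution]

a3 | ~a4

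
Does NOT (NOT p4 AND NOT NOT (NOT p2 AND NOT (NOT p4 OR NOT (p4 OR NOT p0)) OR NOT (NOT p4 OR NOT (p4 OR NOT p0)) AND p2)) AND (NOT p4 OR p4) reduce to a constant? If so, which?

NOT (NOT p4 AND NOT NOT (NOT p2 AND NOT (NOT p4 OR NOT (p4 OR NOT p0)) OR NOT (NOT p4 OR NOT (p4 OR NOT p0)) AND p2)) AND (NOT p4 OR p4)
= NOT (NOT p4 AND NOT NOT NOT (NOT p4 OR NOT (p4 OR NOT p0))) AND (NOT p4 OR p4)   — distribution
= NOT (NOT p4 AND NOT NOT NOT (NOT p4 OR NOT (p4 OR NOT p0)))   — complement / identity
= NOT (NOT p4 AND NOT NOT (p4 AND (p4 OR NOT p0)))   — De Morgan
= NOT (NOT p4 AND NOT NOT p4)   — absorption
= p4 OR NOT p4   — De Morgan
= TRUE   — complement

yes, True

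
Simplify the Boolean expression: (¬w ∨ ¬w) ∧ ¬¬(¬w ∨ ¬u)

¬w

(¬w ∨ ¬w) ∧ ¬¬(¬w ∨ ¬u)
= ¬w ∧ ¬¬(¬w ∨ ¬u)   — idempotence
= ¬w ∧ (¬w ∨ ¬u)   — double negation
= ¬w   — absorption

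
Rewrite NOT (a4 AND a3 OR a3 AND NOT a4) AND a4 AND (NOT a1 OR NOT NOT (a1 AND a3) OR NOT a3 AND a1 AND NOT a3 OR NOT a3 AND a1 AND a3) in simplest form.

NOT (a4 AND a3 OR a3 AND NOT a4) AND a4 AND (NOT a1 OR NOT NOT (a1 AND a3) OR NOT a3 AND a1 AND NOT a3 OR NOT a3 AND a1 AND a3)
= NOT (a4 AND a3 OR a3 AND NOT a4) AND a4 AND (NOT a1 OR NOT NOT (a1 AND a3) OR NOT a3 AND a1)
= NOT (a4 AND a3 OR a3 AND NOT a4) AND a4 AND (NOT a1 OR a1 AND a3 OR NOT a3 AND a1)
= NOT a3 AND a4 AND (NOT a1 OR a1 AND a3 OR NOT a3 AND a1)
= NOT a3 AND a4 AND (NOT a1 OR a1)
= NOT a3 AND a4

NOT a3 AND a4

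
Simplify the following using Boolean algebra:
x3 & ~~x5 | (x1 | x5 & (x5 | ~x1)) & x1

x3 & x5 | x1

x3 & ~~x5 | (x1 | x5 & (x5 | ~x1)) & x1
= x3 & ~~x5 | (x1 | x5) & x1
= x3 & ~~x5 | x1
= x3 & x5 | x1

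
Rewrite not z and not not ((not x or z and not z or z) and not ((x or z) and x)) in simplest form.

not z and not not ((not x or z and not z or z) and not ((x or z) and x))
= not z and not not ((not x or z and not z or z) and not x)   [absorption]
= not z and not not ((not x or z) and not x)   [complement / identity]
= not z and (not x or z) and not x   [double negation]
= not z and not x   [absorption]

not z and not x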